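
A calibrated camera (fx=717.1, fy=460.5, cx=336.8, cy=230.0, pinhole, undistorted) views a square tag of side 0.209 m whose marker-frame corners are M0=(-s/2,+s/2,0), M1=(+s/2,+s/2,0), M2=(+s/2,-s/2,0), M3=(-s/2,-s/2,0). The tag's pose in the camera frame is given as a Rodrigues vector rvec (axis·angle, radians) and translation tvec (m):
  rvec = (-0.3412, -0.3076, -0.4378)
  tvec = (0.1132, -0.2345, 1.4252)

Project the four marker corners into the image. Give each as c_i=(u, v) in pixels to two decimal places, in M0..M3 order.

Intrinsics K: fx=717.1, fy=460.5, cx=336.8, cy=230.0
Marker side s = 0.209 m; corners in marker frame (Z=0):
  M0 = (-0.1045, +0.1045, 0)
  M1 = (+0.1045, +0.1045, 0)
  M2 = (+0.1045, -0.1045, 0)
  M3 = (-0.1045, -0.1045, 0)
rvec = (-0.3412, -0.3076, -0.4378), |rvec| = θ = 0.63459 rad = 36.359°
Rodrigues: sinθ=0.59285, 1−cosθ=0.19468; R = I + sinθ·[k]× + (1−cosθ)·[k]×²:
    [+0.86160 +0.45974 -0.21515]
    [-0.35826 +0.85106 +0.38386]
    [+0.35958 -0.25365 +0.89798]
t = (0.1132, -0.2345, 1.4252) m
M0: Pc = R·M0+t = (+0.07121, -0.10813, +1.36112); u = 717.1·(+0.07121)/1.36112 + 336.8 = 374.3147, v = 460.5·(-0.10813)/1.36112 + 230.0 = 193.4183
M1: Pc = R·M1+t = (+0.25128, -0.18300, +1.43627); u = 717.1·(+0.25128)/1.43627 + 336.8 = 462.2588, v = 460.5·(-0.18300)/1.43627 + 230.0 = 171.3252
M2: Pc = R·M2+t = (+0.15519, -0.36087, +1.48928); u = 717.1·(+0.15519)/1.48928 + 336.8 = 411.5269, v = 460.5·(-0.36087)/1.48928 + 230.0 = 118.4144
M3: Pc = R·M3+t = (-0.02488, -0.28600, +1.41413); u = 717.1·(-0.02488)/1.41413 + 336.8 = 324.1836, v = 460.5·(-0.28600)/1.41413 + 230.0 = 136.8674

c0=(374.31, 193.42) c1=(462.26, 171.33) c2=(411.53, 118.41) c3=(324.18, 136.87)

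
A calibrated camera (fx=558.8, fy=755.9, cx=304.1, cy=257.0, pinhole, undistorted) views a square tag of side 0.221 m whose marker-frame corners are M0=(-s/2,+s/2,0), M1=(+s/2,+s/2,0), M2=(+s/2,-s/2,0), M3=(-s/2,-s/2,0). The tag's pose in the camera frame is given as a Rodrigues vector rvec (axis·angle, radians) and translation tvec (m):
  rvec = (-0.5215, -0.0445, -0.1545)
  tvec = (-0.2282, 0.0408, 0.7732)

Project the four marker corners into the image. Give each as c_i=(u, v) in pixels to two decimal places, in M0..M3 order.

Intrinsics K: fx=558.8, fy=755.9, cx=304.1, cy=257.0
Marker side s = 0.221 m; corners in marker frame (Z=0):
  M0 = (-0.1105, +0.1105, 0)
  M1 = (+0.1105, +0.1105, 0)
  M2 = (+0.1105, -0.1105, 0)
  M3 = (-0.1105, -0.1105, 0)
rvec = (-0.5215, -0.0445, -0.1545), |rvec| = θ = 0.54572 rad = 31.268°
Rodrigues: sinθ=0.51904, 1−cosθ=0.14525; R = I + sinθ·[k]× + (1−cosθ)·[k]×²:
    [+0.98739 +0.15826 -0.00303]
    [-0.13563 +0.85572 +0.49935]
    [+0.08162 -0.49264 +0.86639]
t = (-0.2282, 0.0408, 0.7732) m
M0: Pc = R·M0+t = (-0.31982, +0.15034, +0.70974); u = 558.8·(-0.31982)/0.70974 + 304.1 = 52.2982, v = 755.9·(+0.15034)/0.70974 + 257.0 = 417.1208
M1: Pc = R·M1+t = (-0.10161, +0.12037, +0.72778); u = 558.8·(-0.10161)/0.72778 + 304.1 = 226.0863, v = 755.9·(+0.12037)/0.72778 + 257.0 = 382.0207
M2: Pc = R·M2+t = (-0.13658, -0.06874, +0.83666); u = 558.8·(-0.13658)/0.83666 + 304.1 = 212.8779, v = 755.9·(-0.06874)/0.83666 + 257.0 = 194.8917
M3: Pc = R·M3+t = (-0.35479, -0.03877, +0.81862); u = 558.8·(-0.35479)/0.81862 + 304.1 = 61.9121, v = 755.9·(-0.03877)/0.81862 + 257.0 = 221.2002

c0=(52.30, 417.12) c1=(226.09, 382.02) c2=(212.88, 194.89) c3=(61.91, 221.20)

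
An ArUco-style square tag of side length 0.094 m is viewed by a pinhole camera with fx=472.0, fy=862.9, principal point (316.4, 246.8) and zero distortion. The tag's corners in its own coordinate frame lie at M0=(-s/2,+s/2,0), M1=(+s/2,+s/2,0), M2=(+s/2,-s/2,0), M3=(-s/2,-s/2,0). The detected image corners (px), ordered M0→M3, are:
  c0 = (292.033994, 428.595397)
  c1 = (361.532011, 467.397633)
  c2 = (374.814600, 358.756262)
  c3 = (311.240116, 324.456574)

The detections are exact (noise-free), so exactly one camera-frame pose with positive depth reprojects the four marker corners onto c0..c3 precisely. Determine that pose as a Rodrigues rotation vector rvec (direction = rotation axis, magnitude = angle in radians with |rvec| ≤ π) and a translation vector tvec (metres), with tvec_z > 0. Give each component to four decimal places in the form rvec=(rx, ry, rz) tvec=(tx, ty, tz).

Intrinsics K: fx=472.0, fy=862.9, cx=316.4, cy=246.8
Marker side s = 0.094 m; corners in marker frame (Z=0):
  M0 = (-0.0470, +0.0470, 0)
  M1 = (+0.0470, +0.0470, 0)
  M2 = (+0.0470, -0.0470, 0)
  M3 = (-0.0470, -0.0470, 0)
Detected image corners:
  c0 = (292.033994, 428.595397) px
  c1 = (361.532011, 467.397633) px
  c2 = (374.814600, 358.756262) px
  c3 = (311.240116, 324.456574) px
Planar DLT: solve 8×8 A·h = b for H (H[2,2]=1):
  H  [+667.81305 -499.58855 +335.09736]
  H  [+342.26806 +746.66225 +392.26432]
  H  [-0.11518 -0.97522 +1.00000]
B = K⁻¹H; ‖b₁‖=1.556948, ‖b₂‖=1.556948; λ = 2/(‖b₁‖+‖b₂‖) = 0.642282, sign → tz>0 ⇒ λ=+0.642282
r₁ = λ·B[:,0] = (+0.95833,+0.27592,-0.07398); r₂ = λ·B[:,1] = (-0.25995,+0.73491,-0.62637)
r₃ = r₁×r₂ = (-0.11846,+0.61950,+0.77601); SVD([r₁ r₂ r₃]) → R = UVᵀ:
  R  [+0.95833 -0.25995 -0.11846]
  R  [+0.27592 +0.73491 +0.61950]
  R  [-0.07398 -0.62637 +0.77601]
t = (+0.02544, +0.10827, +0.64228) m
tr R = 2.469252; θ = arccos((tr R − 1)/2) = 0.745681 rad = 42.724°
axis k = ((R−Rᵀ)₃₂, (R−Rᵀ)₁₃, (R−Rᵀ)₂₁) / (2 sinθ) = (-0.918136, -0.032778, +0.394906)
rvec = θ·k = (-0.684637, -0.024442, +0.294474)

rvec=(-0.6846, -0.0244, 0.2945) tvec=(0.0254, 0.1083, 0.6423)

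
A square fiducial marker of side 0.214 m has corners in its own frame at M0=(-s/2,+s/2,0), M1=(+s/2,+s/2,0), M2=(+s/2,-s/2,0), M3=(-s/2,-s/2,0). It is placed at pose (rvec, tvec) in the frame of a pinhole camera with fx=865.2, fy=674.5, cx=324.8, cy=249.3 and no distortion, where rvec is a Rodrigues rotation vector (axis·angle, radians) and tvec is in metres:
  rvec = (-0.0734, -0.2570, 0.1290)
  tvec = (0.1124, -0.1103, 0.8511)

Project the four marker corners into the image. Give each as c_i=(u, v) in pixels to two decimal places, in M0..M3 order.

c0=(321.82, 233.52) c1=(526.51, 257.17) c2=(546.77, 96.09) c3=(348.03, 62.70)

Intrinsics K: fx=865.2, fy=674.5, cx=324.8, cy=249.3
Marker side s = 0.214 m; corners in marker frame (Z=0):
  M0 = (-0.1070, +0.1070, 0)
  M1 = (+0.1070, +0.1070, 0)
  M2 = (+0.1070, -0.1070, 0)
  M3 = (-0.1070, -0.1070, 0)
rvec = (-0.0734, -0.2570, 0.1290), |rvec| = θ = 0.29678 rad = 17.004°
Rodrigues: sinθ=0.29244, 1−cosθ=0.04372; R = I + sinθ·[k]× + (1−cosθ)·[k]×²:
    [+0.95896 -0.11775 -0.25794]
    [+0.13648 +0.98907 +0.05587]
    [+0.24854 -0.08878 +0.96454]
t = (0.1124, -0.1103, 0.8511) m
M0: Pc = R·M0+t = (-0.00281, -0.01907, +0.81501); u = 865.2·(-0.00281)/0.81501 + 324.8 = 321.8192, v = 674.5·(-0.01907)/0.81501 + 249.3 = 233.5152
M1: Pc = R·M1+t = (+0.20241, +0.01013, +0.86819); u = 865.2·(+0.20241)/0.86819 + 324.8 = 526.5109, v = 674.5·(+0.01013)/0.86819 + 249.3 = 257.1725
M2: Pc = R·M2+t = (+0.22761, -0.20153, +0.88719); u = 865.2·(+0.22761)/0.88719 + 324.8 = 546.7654, v = 674.5·(-0.20153)/0.88719 + 249.3 = 96.0866
M3: Pc = R·M3+t = (+0.02239, -0.23073, +0.83401); u = 865.2·(+0.02239)/0.83401 + 324.8 = 348.0285, v = 674.5·(-0.23073)/0.83401 + 249.3 = 62.6951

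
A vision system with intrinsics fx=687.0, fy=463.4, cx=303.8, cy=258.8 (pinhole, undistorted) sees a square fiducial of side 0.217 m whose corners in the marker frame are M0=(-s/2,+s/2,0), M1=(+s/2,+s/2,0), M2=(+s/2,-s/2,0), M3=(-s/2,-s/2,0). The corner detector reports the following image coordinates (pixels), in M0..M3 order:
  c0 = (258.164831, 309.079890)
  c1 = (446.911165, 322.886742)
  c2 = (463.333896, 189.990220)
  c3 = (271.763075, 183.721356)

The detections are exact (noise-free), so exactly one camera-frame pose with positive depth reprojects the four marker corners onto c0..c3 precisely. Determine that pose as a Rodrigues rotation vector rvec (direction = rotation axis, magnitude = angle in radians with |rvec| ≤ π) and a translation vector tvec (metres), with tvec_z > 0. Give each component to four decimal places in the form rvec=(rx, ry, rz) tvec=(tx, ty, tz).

rvec=(0.0283, 0.2149, 0.0788) tvec=(0.0604, -0.0121, 0.7772)

Intrinsics K: fx=687.0, fy=463.4, cx=303.8, cy=258.8
Marker side s = 0.217 m; corners in marker frame (Z=0):
  M0 = (-0.1085, +0.1085, 0)
  M1 = (+0.1085, +0.1085, 0)
  M2 = (+0.1085, -0.1085, 0)
  M3 = (-0.1085, -0.1085, 0)
Detected image corners:
  c0 = (258.164831, 309.079890) px
  c1 = (446.911165, 322.886742) px
  c2 = (463.333896, 189.990220) px
  c3 = (271.763075, 183.721356) px
Planar DLT: solve 8×8 A·h = b for H (H[2,2]=1):
  H  [+778.10319 -52.08505 +357.19221]
  H  [-22.20697 +606.34186 +251.59979]
  H  [-0.27266 +0.04693 +1.00000]
B = K⁻¹H; ‖b₁‖=1.286743, ‖b₂‖=1.286743; λ = 2/(‖b₁‖+‖b₂‖) = 0.777156, sign → tz>0 ⇒ λ=+0.777156
r₁ = λ·B[:,0] = (+0.97392,+0.08110,-0.21190); r₂ = λ·B[:,1] = (-0.07505,+0.99651,+0.03647)
r₃ = r₁×r₂ = (+0.21412,-0.01961,+0.97661); SVD([r₁ r₂ r₃]) → R = UVᵀ:
  R  [+0.97392 -0.07505 +0.21412]
  R  [+0.08110 +0.99651 -0.01961]
  R  [-0.21190 +0.03647 +0.97661]
t = (+0.06040, -0.01208, +0.77716) m
tr R = 2.947043; θ = arccos((tr R − 1)/2) = 0.230634 rad = 13.214°
axis k = ((R−Rᵀ)₃₂, (R−Rᵀ)₁₃, (R−Rᵀ)₂₁) / (2 sinθ) = (+0.122669, +0.931829, +0.341537)
rvec = θ·k = (+0.028292, +0.214911, +0.078770)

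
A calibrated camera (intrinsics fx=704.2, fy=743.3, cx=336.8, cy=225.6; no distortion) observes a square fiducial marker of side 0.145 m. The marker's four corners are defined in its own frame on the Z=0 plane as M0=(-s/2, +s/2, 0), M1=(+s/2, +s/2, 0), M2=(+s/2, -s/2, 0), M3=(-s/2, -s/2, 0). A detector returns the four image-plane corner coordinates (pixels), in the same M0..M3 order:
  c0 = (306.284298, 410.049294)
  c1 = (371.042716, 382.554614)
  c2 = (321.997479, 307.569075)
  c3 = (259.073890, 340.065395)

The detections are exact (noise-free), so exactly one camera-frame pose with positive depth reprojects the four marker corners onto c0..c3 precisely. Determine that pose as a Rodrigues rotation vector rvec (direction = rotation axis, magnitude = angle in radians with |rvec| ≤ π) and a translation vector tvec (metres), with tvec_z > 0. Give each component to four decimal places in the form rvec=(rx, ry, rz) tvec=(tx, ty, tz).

rvec=(0.2947, 0.4736, -0.5386) tvec=(-0.0386, 0.2152, 1.1828)

Intrinsics K: fx=704.2, fy=743.3, cx=336.8, cy=225.6
Marker side s = 0.145 m; corners in marker frame (Z=0):
  M0 = (-0.0725, +0.0725, 0)
  M1 = (+0.0725, +0.0725, 0)
  M2 = (+0.0725, -0.0725, 0)
  M3 = (-0.0725, -0.0725, 0)
Detected image corners:
  c0 = (306.284298, 410.049294) px
  c1 = (371.042716, 382.554614) px
  c2 = (321.997479, 307.569075) px
  c3 = (259.073890, 340.065395) px
Planar DLT: solve 8×8 A·h = b for H (H[2,2]=1):
  H  [+306.55766 +370.21752 +313.82897]
  H  [-359.82530 +543.42225 +360.84350]
  H  [-0.42524 +0.12237 +1.00000]
B = K⁻¹H; ‖b₁‖=0.845473, ‖b₂‖=0.845473; λ = 2/(‖b₁‖+‖b₂‖) = 1.182770, sign → tz>0 ⇒ λ=+1.182770
r₁ = λ·B[:,0] = (+0.75545,-0.41991,-0.50296); r₂ = λ·B[:,1] = (+0.55259,+0.82079,+0.14473)
r₃ = r₁×r₂ = (+0.35205,-0.38727,+0.85210); SVD([r₁ r₂ r₃]) → R = UVᵀ:
  R  [+0.75545 +0.55259 +0.35205]
  R  [-0.41991 +0.82079 -0.38727]
  R  [-0.50296 +0.14473 +0.85210]
t = (-0.03858, +0.21521, +1.18277) m
tr R = 2.428338; θ = arccos((tr R − 1)/2) = 0.775360 rad = 44.425°
axis k = ((R−Rᵀ)₃₂, (R−Rᵀ)₁₃, (R−Rᵀ)₂₁) / (2 sinθ) = (+0.380017, +0.610749, -0.694674)
rvec = θ·k = (+0.294650, +0.473551, -0.538623)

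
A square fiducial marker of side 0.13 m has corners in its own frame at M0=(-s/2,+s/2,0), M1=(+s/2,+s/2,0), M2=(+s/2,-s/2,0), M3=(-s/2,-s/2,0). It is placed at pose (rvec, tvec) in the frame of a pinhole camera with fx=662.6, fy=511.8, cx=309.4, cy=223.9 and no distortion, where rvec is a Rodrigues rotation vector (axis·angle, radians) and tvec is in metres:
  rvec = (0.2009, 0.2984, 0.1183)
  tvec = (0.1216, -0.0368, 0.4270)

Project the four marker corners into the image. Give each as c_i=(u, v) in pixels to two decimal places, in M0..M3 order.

c0=(387.82, 242.88) c1=(587.96, 267.35) c2=(626.27, 106.46) c3=(410.01, 93.98)

Intrinsics K: fx=662.6, fy=511.8, cx=309.4, cy=223.9
Marker side s = 0.13 m; corners in marker frame (Z=0):
  M0 = (-0.0650, +0.0650, 0)
  M1 = (+0.0650, +0.0650, 0)
  M2 = (+0.0650, -0.0650, 0)
  M3 = (-0.0650, -0.0650, 0)
rvec = (0.2009, 0.2984, 0.1183), |rvec| = θ = 0.37868 rad = 21.697°
Rodrigues: sinθ=0.36969, 1−cosθ=0.07085; R = I + sinθ·[k]× + (1−cosθ)·[k]×²:
    [+0.94909 -0.08588 +0.30306]
    [+0.14511 +0.97315 -0.17869]
    [-0.27958 +0.21357 +0.93607]
t = (0.1216, -0.0368, 0.4270) m
M0: Pc = R·M0+t = (+0.05433, +0.01702, +0.45905); u = 662.6·(+0.05433)/0.45905 + 309.4 = 387.8156, v = 511.8·(+0.01702)/0.45905 + 223.9 = 242.8781
M1: Pc = R·M1+t = (+0.17771, +0.03589, +0.42271); u = 662.6·(+0.17771)/0.42271 + 309.4 = 587.9603, v = 511.8·(+0.03589)/0.42271 + 223.9 = 267.3501
M2: Pc = R·M2+t = (+0.18887, -0.09062, +0.39495); u = 662.6·(+0.18887)/0.39495 + 309.4 = 626.2724, v = 511.8·(-0.09062)/0.39495 + 223.9 = 106.4648
M3: Pc = R·M3+t = (+0.06549, -0.10949, +0.43129); u = 662.6·(+0.06549)/0.43129 + 309.4 = 410.0148, v = 511.8·(-0.10949)/0.43129 + 223.9 = 93.9753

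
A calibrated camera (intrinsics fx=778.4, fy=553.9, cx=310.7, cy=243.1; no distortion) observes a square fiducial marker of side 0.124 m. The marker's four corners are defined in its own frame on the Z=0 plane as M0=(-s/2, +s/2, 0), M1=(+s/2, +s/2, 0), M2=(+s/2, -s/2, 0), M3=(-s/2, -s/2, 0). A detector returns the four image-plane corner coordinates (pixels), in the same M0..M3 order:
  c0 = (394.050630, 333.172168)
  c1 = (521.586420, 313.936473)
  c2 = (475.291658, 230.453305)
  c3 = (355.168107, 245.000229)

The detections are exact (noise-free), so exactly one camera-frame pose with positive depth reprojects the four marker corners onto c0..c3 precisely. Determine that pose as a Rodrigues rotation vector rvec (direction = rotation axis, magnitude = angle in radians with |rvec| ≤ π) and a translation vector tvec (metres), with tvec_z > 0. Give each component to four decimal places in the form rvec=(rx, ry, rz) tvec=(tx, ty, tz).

rvec=(-0.4711, -0.1930, -0.2153) tvec=(0.1167, 0.0465, 0.7192)

Intrinsics K: fx=778.4, fy=553.9, cx=310.7, cy=243.1
Marker side s = 0.124 m; corners in marker frame (Z=0):
  M0 = (-0.0620, +0.0620, 0)
  M1 = (+0.0620, +0.0620, 0)
  M2 = (+0.0620, -0.0620, 0)
  M3 = (-0.0620, -0.0620, 0)
Detected image corners:
  c0 = (394.050630, 333.172168) px
  c1 = (521.586420, 313.936473) px
  c2 = (475.291658, 230.453305) px
  c3 = (355.168107, 245.000229) px
Planar DLT: solve 8×8 A·h = b for H (H[2,2]=1):
  H  [+1138.80876 +84.74242 +436.98234]
  H  [-44.69323 +525.06577 +278.89053]
  H  [+0.32365 -0.59404 +1.00000]
B = K⁻¹H; ‖b₁‖=1.390486, ‖b₂‖=1.390486; λ = 2/(‖b₁‖+‖b₂‖) = 0.719173, sign → tz>0 ⇒ λ=+0.719173
r₁ = λ·B[:,0] = (+0.95925,-0.16019,+0.23276); r₂ = λ·B[:,1] = (+0.24882,+0.86924,-0.42722)
r₃ = r₁×r₂ = (-0.13389,+0.46773,+0.87367); SVD([r₁ r₂ r₃]) → R = UVᵀ:
  R  [+0.95925 +0.24882 -0.13389]
  R  [-0.16019 +0.86924 +0.46773]
  R  [+0.23276 -0.42722 +0.87367]
t = (+0.11667, +0.04647, +0.71917) m
tr R = 2.702160; θ = arccos((tr R − 1)/2) = 0.552758 rad = 31.671°
axis k = ((R−Rᵀ)₃₂, (R−Rᵀ)₁₃, (R−Rᵀ)₂₁) / (2 sinθ) = (-0.852271, -0.349172, -0.389503)
rvec = θ·k = (-0.471099, -0.193008, -0.215301)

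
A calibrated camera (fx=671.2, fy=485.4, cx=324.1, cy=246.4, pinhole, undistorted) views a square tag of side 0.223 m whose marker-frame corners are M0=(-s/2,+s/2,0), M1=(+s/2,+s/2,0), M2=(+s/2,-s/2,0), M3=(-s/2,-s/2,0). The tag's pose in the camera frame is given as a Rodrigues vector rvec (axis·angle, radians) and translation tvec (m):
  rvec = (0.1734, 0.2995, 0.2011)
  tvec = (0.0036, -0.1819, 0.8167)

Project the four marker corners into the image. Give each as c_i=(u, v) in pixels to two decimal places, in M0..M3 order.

c0=(231.68, 191.15) c1=(397.98, 216.62) c2=(435.60, 78.13) c3=(257.59, 61.57)

Intrinsics K: fx=671.2, fy=485.4, cx=324.1, cy=246.4
Marker side s = 0.223 m; corners in marker frame (Z=0):
  M0 = (-0.1115, +0.1115, 0)
  M1 = (+0.1115, +0.1115, 0)
  M2 = (+0.1115, -0.1115, 0)
  M3 = (-0.1115, -0.1115, 0)
rvec = (0.1734, 0.2995, 0.2011), |rvec| = θ = 0.40026 rad = 22.933°
Rodrigues: sinθ=0.38966, 1−cosθ=0.07904; R = I + sinθ·[k]× + (1−cosθ)·[k]×²:
    [+0.93579 -0.17015 +0.30877]
    [+0.22139 +0.96521 -0.13909]
    [-0.27436 +0.19852 +0.94091]
t = (0.0036, -0.1819, 0.8167) m
M0: Pc = R·M0+t = (-0.11971, -0.09896, +0.86943); u = 671.2·(-0.11971)/0.86943 + 324.1 = 231.6813, v = 485.4·(-0.09896)/0.86943 + 246.4 = 191.1484
M1: Pc = R·M1+t = (+0.08897, -0.04959, +0.80824); u = 671.2·(+0.08897)/0.80824 + 324.1 = 397.9837, v = 485.4·(-0.04959)/0.80824 + 246.4 = 216.6163
M2: Pc = R·M2+t = (+0.12691, -0.26484, +0.76397); u = 671.2·(+0.12691)/0.76397 + 324.1 = 435.6011, v = 485.4·(-0.26484)/0.76397 + 246.4 = 78.1333
M3: Pc = R·M3+t = (-0.08177, -0.31421, +0.82516); u = 671.2·(-0.08177)/0.82516 + 324.1 = 257.5873, v = 485.4·(-0.31421)/0.82516 + 246.4 = 61.5671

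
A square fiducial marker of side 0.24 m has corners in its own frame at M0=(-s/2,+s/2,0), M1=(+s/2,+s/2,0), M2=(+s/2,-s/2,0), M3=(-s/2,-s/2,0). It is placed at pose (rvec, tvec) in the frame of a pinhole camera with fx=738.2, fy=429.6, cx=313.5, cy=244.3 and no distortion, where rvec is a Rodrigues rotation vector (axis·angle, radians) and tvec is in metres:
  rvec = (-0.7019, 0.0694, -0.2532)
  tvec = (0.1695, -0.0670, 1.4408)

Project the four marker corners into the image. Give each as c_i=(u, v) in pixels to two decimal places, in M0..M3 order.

Intrinsics K: fx=738.2, fy=429.6, cx=313.5, cy=244.3
Marker side s = 0.24 m; corners in marker frame (Z=0):
  M0 = (-0.1200, +0.1200, 0)
  M1 = (+0.1200, +0.1200, 0)
  M2 = (+0.1200, -0.1200, 0)
  M3 = (-0.1200, -0.1200, 0)
rvec = (-0.7019, 0.0694, -0.2532), |rvec| = θ = 0.74939 rad = 42.937°
Rodrigues: sinθ=0.68119, 1−cosθ=0.26790; R = I + sinθ·[k]× + (1−cosθ)·[k]×²:
    [+0.96712 +0.20692 +0.14786]
    [-0.25339 +0.73440 +0.62964]
    [+0.02169 -0.64641 +0.76269]
t = (0.1695, -0.0670, 1.4408) m
M0: Pc = R·M0+t = (+0.07828, +0.05154, +1.36063); u = 738.2·(+0.07828)/1.36063 + 313.5 = 355.9682, v = 429.6·(+0.05154)/1.36063 + 244.3 = 260.5716
M1: Pc = R·M1+t = (+0.31038, -0.00928, +1.36583); u = 738.2·(+0.31038)/1.36583 + 313.5 = 481.2553, v = 429.6·(-0.00928)/1.36583 + 244.3 = 241.3813
M2: Pc = R·M2+t = (+0.26072, -0.18554, +1.52097); u = 738.2·(+0.26072)/1.52097 + 313.5 = 440.0417, v = 429.6·(-0.18554)/1.52097 + 244.3 = 191.8954
M3: Pc = R·M3+t = (+0.02862, -0.12472, +1.51577); u = 738.2·(+0.02862)/1.51577 + 313.5 = 327.4360, v = 429.6·(-0.12472)/1.51577 + 244.3 = 208.9515

c0=(355.97, 260.57) c1=(481.26, 241.38) c2=(440.04, 191.90) c3=(327.44, 208.95)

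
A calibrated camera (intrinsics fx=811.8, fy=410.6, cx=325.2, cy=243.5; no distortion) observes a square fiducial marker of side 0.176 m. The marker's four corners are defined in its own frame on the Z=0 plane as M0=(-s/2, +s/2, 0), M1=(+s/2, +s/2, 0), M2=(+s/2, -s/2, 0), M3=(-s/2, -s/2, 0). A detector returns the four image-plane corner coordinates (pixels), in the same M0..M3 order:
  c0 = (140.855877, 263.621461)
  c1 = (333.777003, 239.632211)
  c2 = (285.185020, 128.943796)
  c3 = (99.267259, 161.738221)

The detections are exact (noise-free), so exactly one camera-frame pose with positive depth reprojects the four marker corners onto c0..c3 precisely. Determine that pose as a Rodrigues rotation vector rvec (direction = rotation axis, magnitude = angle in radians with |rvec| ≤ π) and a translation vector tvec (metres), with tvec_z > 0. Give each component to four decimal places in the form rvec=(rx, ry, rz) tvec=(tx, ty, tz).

rvec=(-0.0237, 0.3385, -0.2258) tvec=(-0.0932, -0.0720, 0.6593)

Intrinsics K: fx=811.8, fy=410.6, cx=325.2, cy=243.5
Marker side s = 0.176 m; corners in marker frame (Z=0):
  M0 = (-0.0880, +0.0880, 0)
  M1 = (+0.0880, +0.0880, 0)
  M2 = (+0.0880, -0.0880, 0)
  M3 = (-0.0880, -0.0880, 0)
Detected image corners:
  c0 = (140.855877, 263.621461) px
  c1 = (333.777003, 239.632211) px
  c2 = (285.185020, 128.943796) px
  c3 = (99.267259, 161.738221) px
Planar DLT: solve 8×8 A·h = b for H (H[2,2]=1):
  H  [+969.70378 +235.53368 +210.46017]
  H  [-259.83429 +584.51351 +198.67170]
  H  [-0.49533 -0.09216 +1.00000]
B = K⁻¹H; ‖b₁‖=1.516767, ‖b₂‖=1.516767; λ = 2/(‖b₁‖+‖b₂‖) = 0.659297, sign → tz>0 ⇒ λ=+0.659297
r₁ = λ·B[:,0] = (+0.91836,-0.22355,-0.32657); r₂ = λ·B[:,1] = (+0.21563,+0.97458,-0.06076)
r₃ = r₁×r₂ = (+0.33185,-0.01461,+0.94322); SVD([r₁ r₂ r₃]) → R = UVᵀ:
  R  [+0.91836 +0.21563 +0.33185]
  R  [-0.22355 +0.97458 -0.01461]
  R  [-0.32657 -0.06076 +0.94322]
t = (-0.09319, -0.07198, +0.65930) m
tr R = 2.836160; θ = arccos((tr R − 1)/2) = 0.407588 rad = 23.353°
axis k = ((R−Rᵀ)₃₂, (R−Rᵀ)₁₃, (R−Rᵀ)₂₁) / (2 sinθ) = (-0.058209, +0.830504, -0.553962)
rvec = θ·k = (-0.023725, +0.338503, -0.225788)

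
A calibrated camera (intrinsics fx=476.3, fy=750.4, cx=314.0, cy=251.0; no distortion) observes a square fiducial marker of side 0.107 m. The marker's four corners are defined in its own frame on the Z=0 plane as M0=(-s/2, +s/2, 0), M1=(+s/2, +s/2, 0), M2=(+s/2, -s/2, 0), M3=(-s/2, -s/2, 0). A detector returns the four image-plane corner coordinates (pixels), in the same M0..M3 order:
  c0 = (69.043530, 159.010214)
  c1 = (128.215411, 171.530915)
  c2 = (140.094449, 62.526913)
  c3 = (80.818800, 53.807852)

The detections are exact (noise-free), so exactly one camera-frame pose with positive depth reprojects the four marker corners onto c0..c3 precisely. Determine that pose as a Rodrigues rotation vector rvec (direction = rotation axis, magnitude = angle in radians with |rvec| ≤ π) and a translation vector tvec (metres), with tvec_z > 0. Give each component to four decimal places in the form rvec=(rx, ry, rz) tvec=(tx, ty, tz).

Intrinsics K: fx=476.3, fy=750.4, cx=314.0, cy=251.0
Marker side s = 0.107 m; corners in marker frame (Z=0):
  M0 = (-0.0535, +0.0535, 0)
  M1 = (+0.0535, +0.0535, 0)
  M2 = (+0.0535, -0.0535, 0)
  M3 = (-0.0535, -0.0535, 0)
Detected image corners:
  c0 = (69.043530, 159.010214) px
  c1 = (128.215411, 171.530915) px
  c2 = (140.094449, 62.526913) px
  c3 = (80.818800, 53.807852) px
Planar DLT: solve 8×8 A·h = b for H (H[2,2]=1):
  H  [+519.32127 -115.63824 +104.04066]
  H  [+62.68594 +995.19015 +111.48600]
  H  [-0.32688 -0.04890 +1.00000]
B = K⁻¹H; ‖b₁‖=1.359859, ‖b₂‖=1.359859; λ = 2/(‖b₁‖+‖b₂‖) = 0.735370, sign → tz>0 ⇒ λ=+0.735370
r₁ = λ·B[:,0] = (+0.96026,+0.14183,-0.24038); r₂ = λ·B[:,1] = (-0.15483,+0.98729,-0.03596)
r₃ = r₁×r₂ = (+0.23222,+0.07175,+0.97001); SVD([r₁ r₂ r₃]) → R = UVᵀ:
  R  [+0.96026 -0.15483 +0.23222]
  R  [+0.14183 +0.98729 +0.07175]
  R  [-0.24038 -0.03596 +0.97001]
t = (-0.32416, -0.13672, +0.73537) m
tr R = 2.917560; θ = arccos((tr R − 1)/2) = 0.288118 rad = 16.508°
axis k = ((R−Rᵀ)₃₂, (R−Rᵀ)₁₃, (R−Rᵀ)₂₁) / (2 sinθ) = (-0.189537, +0.831608, +0.522020)
rvec = θ·k = (-0.054609, +0.239601, +0.150404)

rvec=(-0.0546, 0.2396, 0.1504) tvec=(-0.3242, -0.1367, 0.7354)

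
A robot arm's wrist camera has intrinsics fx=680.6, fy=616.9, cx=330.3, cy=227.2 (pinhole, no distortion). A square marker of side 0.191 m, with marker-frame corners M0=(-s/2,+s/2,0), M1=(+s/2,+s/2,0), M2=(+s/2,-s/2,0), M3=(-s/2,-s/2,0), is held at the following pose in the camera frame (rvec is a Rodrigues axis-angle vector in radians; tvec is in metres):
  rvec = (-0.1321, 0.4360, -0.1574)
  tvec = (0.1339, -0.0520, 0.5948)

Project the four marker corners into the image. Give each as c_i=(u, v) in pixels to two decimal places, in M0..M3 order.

c0=(396.57, 285.72) c1=(621.36, 255.02) c2=(577.69, 51.47) c3=(368.78, 105.22)

Intrinsics K: fx=680.6, fy=616.9, cx=330.3, cy=227.2
Marker side s = 0.191 m; corners in marker frame (Z=0):
  M0 = (-0.0955, +0.0955, 0)
  M1 = (+0.0955, +0.0955, 0)
  M2 = (+0.0955, -0.0955, 0)
  M3 = (-0.0955, -0.0955, 0)
rvec = (-0.1321, 0.4360, -0.1574), |rvec| = θ = 0.48200 rad = 27.616°
Rodrigues: sinθ=0.46355, 1−cosθ=0.11393; R = I + sinθ·[k]× + (1−cosθ)·[k]×²:
    [+0.89463 +0.12313 +0.42951]
    [-0.17962 +0.97929 +0.09339]
    [-0.40912 -0.16070 +0.89822]
t = (0.1339, -0.0520, 0.5948) m
M0: Pc = R·M0+t = (+0.06022, +0.05868, +0.61852); u = 680.6·(+0.06022)/0.61852 + 330.3 = 396.5660, v = 616.9·(+0.05868)/0.61852 + 227.2 = 285.7222
M1: Pc = R·M1+t = (+0.23110, +0.02437, +0.54038); u = 680.6·(+0.23110)/0.54038 + 330.3 = 621.3604, v = 616.9·(+0.02437)/0.54038 + 227.2 = 255.0193
M2: Pc = R·M2+t = (+0.20758, -0.16268, +0.57108); u = 680.6·(+0.20758)/0.57108 + 330.3 = 577.6884, v = 616.9·(-0.16268)/0.57108 + 227.2 = 51.4704
M3: Pc = R·M3+t = (+0.03670, -0.12837, +0.64922); u = 680.6·(+0.03670)/0.64922 + 330.3 = 368.7782, v = 616.9·(-0.12837)/0.64922 + 227.2 = 105.2213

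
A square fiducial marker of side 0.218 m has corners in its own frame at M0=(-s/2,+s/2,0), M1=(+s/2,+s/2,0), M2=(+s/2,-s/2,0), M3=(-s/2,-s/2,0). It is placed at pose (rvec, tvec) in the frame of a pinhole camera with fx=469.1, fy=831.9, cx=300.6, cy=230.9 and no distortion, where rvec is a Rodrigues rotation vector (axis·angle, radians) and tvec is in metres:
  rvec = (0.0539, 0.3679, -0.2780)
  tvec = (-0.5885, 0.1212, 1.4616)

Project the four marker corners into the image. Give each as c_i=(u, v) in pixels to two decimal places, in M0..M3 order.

c0=(95.67, 371.69) c1=(148.69, 346.56) c2=(128.66, 224.07) c3=(76.69, 255.65)

Intrinsics K: fx=469.1, fy=831.9, cx=300.6, cy=230.9
Marker side s = 0.218 m; corners in marker frame (Z=0):
  M0 = (-0.1090, +0.1090, 0)
  M1 = (+0.1090, +0.1090, 0)
  M2 = (+0.1090, -0.1090, 0)
  M3 = (-0.1090, -0.1090, 0)
rvec = (0.0539, 0.3679, -0.2780), |rvec| = θ = 0.46426 rad = 26.600°
Rodrigues: sinθ=0.44776, 1−cosθ=0.10585; R = I + sinθ·[k]× + (1−cosθ)·[k]×²:
    [+0.89558 +0.27786 +0.34747]
    [-0.25838 +0.96062 -0.10221]
    [-0.36218 +0.00176 +0.93210]
t = (-0.5885, 0.1212, 1.4616) m
M0: Pc = R·M0+t = (-0.65583, +0.25407, +1.50127); u = 469.1·(-0.65583)/1.50127 + 300.6 = 95.6731, v = 831.9·(+0.25407)/1.50127 + 230.9 = 371.6888
M1: Pc = R·M1+t = (-0.46060, +0.19774, +1.42231); u = 469.1·(-0.46060)/1.42231 + 300.6 = 148.6889, v = 831.9·(+0.19774)/1.42231 + 230.9 = 346.5589
M2: Pc = R·M2+t = (-0.52117, -0.01167, +1.42193); u = 469.1·(-0.52117)/1.42193 + 300.6 = 128.6646, v = 831.9·(-0.01167)/1.42193 + 230.9 = 224.0717
M3: Pc = R·M3+t = (-0.71640, +0.04466, +1.50089); u = 469.1·(-0.71640)/1.50089 + 300.6 = 76.6887, v = 831.9·(+0.04466)/1.50089 + 230.9 = 255.6516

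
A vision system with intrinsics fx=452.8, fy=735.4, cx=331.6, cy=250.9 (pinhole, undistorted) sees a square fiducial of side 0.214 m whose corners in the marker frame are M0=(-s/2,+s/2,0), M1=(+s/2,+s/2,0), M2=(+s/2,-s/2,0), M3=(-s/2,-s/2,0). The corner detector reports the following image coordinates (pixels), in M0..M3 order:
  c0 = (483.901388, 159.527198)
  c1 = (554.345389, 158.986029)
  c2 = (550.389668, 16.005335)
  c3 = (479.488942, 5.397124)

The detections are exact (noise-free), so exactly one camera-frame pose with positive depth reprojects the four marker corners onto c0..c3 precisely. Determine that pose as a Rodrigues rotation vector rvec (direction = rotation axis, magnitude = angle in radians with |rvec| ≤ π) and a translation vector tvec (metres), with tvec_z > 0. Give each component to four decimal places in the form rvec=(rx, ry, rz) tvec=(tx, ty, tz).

rvec=(0.0004, -0.3814, -0.0512) tvec=(0.4380, -0.2393, 1.0619)

Intrinsics K: fx=452.8, fy=735.4, cx=331.6, cy=250.9
Marker side s = 0.214 m; corners in marker frame (Z=0):
  M0 = (-0.1070, +0.1070, 0)
  M1 = (+0.1070, +0.1070, 0)
  M2 = (+0.1070, -0.1070, 0)
  M3 = (-0.1070, -0.1070, 0)
Detected image corners:
  c0 = (483.901388, 159.527198) px
  c1 = (554.345389, 158.986029) px
  c2 = (550.389668, 16.005335) px
  c3 = (479.488942, 5.397124) px
Planar DLT: solve 8×8 A·h = b for H (H[2,2]=1):
  H  [+511.40621 +24.40003 +518.35828]
  H  [+53.27054 +694.01081 +85.14842]
  H  [+0.35039 +0.00945 +1.00000]
B = K⁻¹H; ‖b₁‖=0.941712, ‖b₂‖=0.941712; λ = 2/(‖b₁‖+‖b₂‖) = 1.061895, sign → tz>0 ⇒ λ=+1.061895
r₁ = λ·B[:,0] = (+0.92685,-0.05002,+0.37208); r₂ = λ·B[:,1] = (+0.04987,+0.99871,+0.01004)
r₃ = r₁×r₂ = (-0.37210,+0.00925,+0.92815); SVD([r₁ r₂ r₃]) → R = UVᵀ:
  R  [+0.92685 +0.04987 -0.37210]
  R  [-0.05002 +0.99871 +0.00925]
  R  [+0.37208 +0.01004 +0.92815]
t = (+0.43798, -0.23934, +1.06190) m
tr R = 2.853705; θ = arccos((tr R − 1)/2) = 0.384855 rad = 22.051°
axis k = ((R−Rᵀ)₃₂, (R−Rᵀ)₁₃, (R−Rᵀ)₂₁) / (2 sinθ) = (+0.001051, -0.991110, -0.133039)
rvec = θ·k = (+0.000405, -0.381434, -0.051201)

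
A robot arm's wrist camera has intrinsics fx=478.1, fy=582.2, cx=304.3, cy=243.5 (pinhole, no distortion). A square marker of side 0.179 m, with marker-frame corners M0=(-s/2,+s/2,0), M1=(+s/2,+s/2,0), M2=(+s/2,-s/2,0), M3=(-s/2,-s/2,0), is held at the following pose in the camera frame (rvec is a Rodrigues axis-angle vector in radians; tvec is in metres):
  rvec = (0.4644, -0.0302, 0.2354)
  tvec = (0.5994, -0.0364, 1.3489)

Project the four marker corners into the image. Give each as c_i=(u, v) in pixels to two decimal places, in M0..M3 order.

Intrinsics K: fx=478.1, fy=582.2, cx=304.3, cy=243.5
Marker side s = 0.179 m; corners in marker frame (Z=0):
  M0 = (-0.0895, +0.0895, 0)
  M1 = (+0.0895, +0.0895, 0)
  M2 = (+0.0895, -0.0895, 0)
  M3 = (-0.0895, -0.0895, 0)
rvec = (0.4644, -0.0302, 0.2354), |rvec| = θ = 0.52153 rad = 29.881°
Rodrigues: sinθ=0.49821, 1−cosθ=0.13294; R = I + sinθ·[k]× + (1−cosθ)·[k]×²:
    [+0.97247 -0.23173 +0.02458]
    [+0.21802 +0.86750 -0.44711]
    [+0.08228 +0.44016 +0.89414]
t = (0.5994, -0.0364, 1.3489) m
M0: Pc = R·M0+t = (+0.49162, +0.02173, +1.38093); u = 478.1·(+0.49162)/1.38093 + 304.3 = 474.5082, v = 582.2·(+0.02173)/1.38093 + 243.5 = 252.6609
M1: Pc = R·M1+t = (+0.66570, +0.06075, +1.39566); u = 478.1·(+0.66570)/1.39566 + 304.3 = 532.3425, v = 582.2·(+0.06075)/1.39566 + 243.5 = 268.8437
M2: Pc = R·M2+t = (+0.70718, -0.09453, +1.31687); u = 478.1·(+0.70718)/1.31687 + 304.3 = 561.0457, v = 582.2·(-0.09453)/1.31687 + 243.5 = 201.7079
M3: Pc = R·M3+t = (+0.53310, -0.13355, +1.30214); u = 478.1·(+0.53310)/1.30214 + 304.3 = 500.0366, v = 582.2·(-0.13355)/1.30214 + 243.5 = 183.7866

c0=(474.51, 252.66) c1=(532.34, 268.84) c2=(561.05, 201.71) c3=(500.04, 183.79)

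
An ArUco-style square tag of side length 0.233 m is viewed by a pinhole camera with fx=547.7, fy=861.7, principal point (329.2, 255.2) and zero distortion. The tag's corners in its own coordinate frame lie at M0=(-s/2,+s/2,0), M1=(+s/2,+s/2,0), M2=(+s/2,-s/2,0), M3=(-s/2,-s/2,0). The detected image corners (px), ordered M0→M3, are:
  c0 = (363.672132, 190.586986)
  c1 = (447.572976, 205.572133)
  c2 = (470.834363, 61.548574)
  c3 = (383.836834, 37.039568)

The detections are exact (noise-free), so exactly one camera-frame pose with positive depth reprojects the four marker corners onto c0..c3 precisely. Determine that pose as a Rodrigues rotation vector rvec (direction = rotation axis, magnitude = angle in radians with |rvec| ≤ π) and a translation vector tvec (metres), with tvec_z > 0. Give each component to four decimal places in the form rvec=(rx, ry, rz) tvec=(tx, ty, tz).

Intrinsics K: fx=547.7, fy=861.7, cx=329.2, cy=255.2
Marker side s = 0.233 m; corners in marker frame (Z=0):
  M0 = (-0.1165, +0.1165, 0)
  M1 = (+0.1165, +0.1165, 0)
  M2 = (+0.1165, -0.1165, 0)
  M3 = (-0.1165, -0.1165, 0)
Detected image corners:
  c0 = (363.672132, 190.586986) px
  c1 = (447.572976, 205.572133) px
  c2 = (470.834363, 61.548574) px
  c3 = (383.836834, 37.039568) px
Planar DLT: solve 8×8 A·h = b for H (H[2,2]=1):
  H  [+468.93292 -2.58955 +417.42677]
  H  [+114.63352 +664.94204 +125.85884]
  H  [+0.24579 +0.21799 +1.00000]
B = K⁻¹H; ‖b₁‖=0.752293, ‖b₂‖=0.752293; λ = 2/(‖b₁‖+‖b₂‖) = 1.329270, sign → tz>0 ⇒ λ=+1.329270
r₁ = λ·B[:,0] = (+0.94172,+0.08007,+0.32672); r₂ = λ·B[:,1] = (-0.18046,+0.93993,+0.28977)
r₃ = r₁×r₂ = (-0.28389,-0.33184,+0.89960); SVD([r₁ r₂ r₃]) → R = UVᵀ:
  R  [+0.94172 -0.18046 -0.28389]
  R  [+0.08007 +0.93993 -0.33184]
  R  [+0.32672 +0.28977 +0.89960]
t = (+0.21413, -0.19952, +1.32927) m
tr R = 2.781254; θ = arccos((tr R − 1)/2) = 0.472074 rad = 27.048°
axis k = ((R−Rᵀ)₃₂, (R−Rᵀ)₁₃, (R−Rᵀ)₂₁) / (2 sinθ) = (+0.683493, -0.671399, +0.286462)
rvec = θ·k = (+0.322660, -0.316950, +0.135231)

rvec=(0.3227, -0.3170, 0.1352) tvec=(0.2141, -0.1995, 1.3293)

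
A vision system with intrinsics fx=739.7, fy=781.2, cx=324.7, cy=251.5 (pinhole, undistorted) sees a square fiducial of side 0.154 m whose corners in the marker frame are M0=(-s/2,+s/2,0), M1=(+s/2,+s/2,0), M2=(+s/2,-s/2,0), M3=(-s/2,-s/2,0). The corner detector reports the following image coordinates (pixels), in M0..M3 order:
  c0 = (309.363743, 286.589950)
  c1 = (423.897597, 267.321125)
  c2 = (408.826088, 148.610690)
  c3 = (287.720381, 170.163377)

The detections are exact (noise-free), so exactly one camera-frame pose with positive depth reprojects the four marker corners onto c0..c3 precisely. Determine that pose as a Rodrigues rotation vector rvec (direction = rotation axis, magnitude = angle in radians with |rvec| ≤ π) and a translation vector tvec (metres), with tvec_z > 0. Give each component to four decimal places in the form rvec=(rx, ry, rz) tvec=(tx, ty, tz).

rvec=(0.3679, 0.0290, -0.1693) tvec=(0.0423, -0.0387, 0.9561)

Intrinsics K: fx=739.7, fy=781.2, cx=324.7, cy=251.5
Marker side s = 0.154 m; corners in marker frame (Z=0):
  M0 = (-0.0770, +0.0770, 0)
  M1 = (+0.0770, +0.0770, 0)
  M2 = (+0.0770, -0.0770, 0)
  M3 = (-0.0770, -0.0770, 0)
Detected image corners:
  c0 = (309.363743, 286.589950) px
  c1 = (423.897597, 267.321125) px
  c2 = (408.826088, 148.610690) px
  c3 = (287.720381, 170.163377) px
Planar DLT: solve 8×8 A·h = b for H (H[2,2]=1):
  H  [+742.43549 +252.20504 +357.43533]
  H  [-145.76331 +844.51220 +219.90259]
  H  [-0.06159 +0.37180 +1.00000]
B = K⁻¹H; ‖b₁‖=1.045954, ‖b₂‖=1.045954; λ = 2/(‖b₁‖+‖b₂‖) = 0.956065, sign → tz>0 ⇒ λ=+0.956065
r₁ = λ·B[:,0] = (+0.98545,-0.15943,-0.05889); r₂ = λ·B[:,1] = (+0.16994,+0.91911,+0.35546)
r₃ = r₁×r₂ = (-0.00255,-0.36030,+0.93283); SVD([r₁ r₂ r₃]) → R = UVᵀ:
  R  [+0.98545 +0.16994 -0.00255]
  R  [-0.15943 +0.91911 -0.36030]
  R  [-0.05889 +0.35546 +0.93283]
t = (+0.04231, -0.03867, +0.95607) m
tr R = 2.837396; θ = arccos((tr R − 1)/2) = 0.406025 rad = 23.264°
axis k = ((R−Rᵀ)₃₂, (R−Rᵀ)₁₃, (R−Rᵀ)₂₁) / (2 sinθ) = (+0.906117, +0.071325, -0.416971)
rvec = θ·k = (+0.367906, +0.028960, -0.169301)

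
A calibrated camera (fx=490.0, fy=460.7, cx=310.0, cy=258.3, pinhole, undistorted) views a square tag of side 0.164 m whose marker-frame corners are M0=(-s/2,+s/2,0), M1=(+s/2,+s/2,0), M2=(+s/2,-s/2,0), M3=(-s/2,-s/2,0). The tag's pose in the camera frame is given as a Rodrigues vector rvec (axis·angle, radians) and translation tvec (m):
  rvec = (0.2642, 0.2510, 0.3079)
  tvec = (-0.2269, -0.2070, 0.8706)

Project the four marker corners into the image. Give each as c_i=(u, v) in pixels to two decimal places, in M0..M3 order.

c0=(135.65, 178.11) c1=(213.52, 203.39) c2=(233.49, 116.55) c3=(150.53, 93.19)

Intrinsics K: fx=490.0, fy=460.7, cx=310.0, cy=258.3
Marker side s = 0.164 m; corners in marker frame (Z=0):
  M0 = (-0.0820, +0.0820, 0)
  M1 = (+0.0820, +0.0820, 0)
  M2 = (+0.0820, -0.0820, 0)
  M3 = (-0.0820, -0.0820, 0)
rvec = (0.2642, 0.2510, 0.3079), |rvec| = θ = 0.47708 rad = 27.335°
Rodrigues: sinθ=0.45919, 1−cosθ=0.11166; R = I + sinθ·[k]× + (1−cosθ)·[k]×²:
    [+0.92258 -0.26382 +0.28149]
    [+0.32889 +0.91925 -0.21638]
    [-0.20168 +0.29221 +0.93485]
t = (-0.2269, -0.2070, 0.8706) m
M0: Pc = R·M0+t = (-0.32419, -0.15859, +0.91110); u = 490.0·(-0.32419)/0.91110 + 310.0 = 135.6493, v = 460.7·(-0.15859)/0.91110 + 258.3 = 178.1083
M1: Pc = R·M1+t = (-0.17288, -0.10465, +0.87802); u = 490.0·(-0.17288)/0.87802 + 310.0 = 213.5198, v = 460.7·(-0.10465)/0.87802 + 258.3 = 203.3884
M2: Pc = R·M2+t = (-0.12961, -0.25541, +0.83010); u = 490.0·(-0.12961)/0.83010 + 310.0 = 233.4897, v = 460.7·(-0.25541)/0.83010 + 258.3 = 116.5496
M3: Pc = R·M3+t = (-0.28092, -0.30935, +0.86318); u = 490.0·(-0.28092)/0.86318 + 310.0 = 150.5308, v = 460.7·(-0.30935)/0.86318 + 258.3 = 93.1935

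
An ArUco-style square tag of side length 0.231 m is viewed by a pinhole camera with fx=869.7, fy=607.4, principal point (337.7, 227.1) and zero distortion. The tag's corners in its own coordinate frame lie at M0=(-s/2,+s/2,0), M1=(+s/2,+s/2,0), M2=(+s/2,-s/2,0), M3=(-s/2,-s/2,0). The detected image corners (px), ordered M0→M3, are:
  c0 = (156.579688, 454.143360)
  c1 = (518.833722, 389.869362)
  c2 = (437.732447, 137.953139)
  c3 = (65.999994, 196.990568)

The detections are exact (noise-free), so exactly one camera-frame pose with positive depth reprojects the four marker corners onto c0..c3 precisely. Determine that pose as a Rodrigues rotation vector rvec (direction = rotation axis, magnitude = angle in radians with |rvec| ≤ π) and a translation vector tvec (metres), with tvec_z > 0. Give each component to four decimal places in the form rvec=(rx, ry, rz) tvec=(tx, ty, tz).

Intrinsics K: fx=869.7, fy=607.4, cx=337.7, cy=227.1
Marker side s = 0.231 m; corners in marker frame (Z=0):
  M0 = (-0.1155, +0.1155, 0)
  M1 = (+0.1155, +0.1155, 0)
  M2 = (+0.1155, -0.1155, 0)
  M3 = (-0.1155, -0.1155, 0)
Detected image corners:
  c0 = (156.579688, 454.143360) px
  c1 = (518.833722, 389.869362) px
  c2 = (437.732447, 137.953139) px
  c3 = (65.999994, 196.990568) px
Planar DLT: solve 8×8 A·h = b for H (H[2,2]=1):
  H  [+1620.91314 +396.72347 +297.54282]
  H  [-234.62395 +1127.11311 +295.61330]
  H  [+0.10992 +0.08610 +1.00000]
B = K⁻¹H; ‖b₁‖=1.873784, ‖b₂‖=1.873784; λ = 2/(‖b₁‖+‖b₂‖) = 0.533679, sign → tz>0 ⇒ λ=+0.533679
r₁ = λ·B[:,0] = (+0.97187,-0.22808,+0.05866); r₂ = λ·B[:,1] = (+0.22560,+0.97314,+0.04595)
r₃ = r₁×r₂ = (-0.06756,-0.03142,+0.99722); SVD([r₁ r₂ r₃]) → R = UVᵀ:
  R  [+0.97187 +0.22560 -0.06756]
  R  [-0.22808 +0.97314 -0.03142]
  R  [+0.05866 +0.04595 +0.99722]
t = (-0.02464, +0.06020, +0.53368) m
tr R = 2.942229; θ = arccos((tr R − 1)/2) = 0.240938 rad = 13.805°
axis k = ((R−Rᵀ)₃₂, (R−Rᵀ)₁₃, (R−Rᵀ)₂₁) / (2 sinθ) = (+0.162123, -0.264494, -0.950662)
rvec = θ·k = (+0.039062, -0.063727, -0.229051)

rvec=(0.0391, -0.0637, -0.2291) tvec=(-0.0246, 0.0602, 0.5337)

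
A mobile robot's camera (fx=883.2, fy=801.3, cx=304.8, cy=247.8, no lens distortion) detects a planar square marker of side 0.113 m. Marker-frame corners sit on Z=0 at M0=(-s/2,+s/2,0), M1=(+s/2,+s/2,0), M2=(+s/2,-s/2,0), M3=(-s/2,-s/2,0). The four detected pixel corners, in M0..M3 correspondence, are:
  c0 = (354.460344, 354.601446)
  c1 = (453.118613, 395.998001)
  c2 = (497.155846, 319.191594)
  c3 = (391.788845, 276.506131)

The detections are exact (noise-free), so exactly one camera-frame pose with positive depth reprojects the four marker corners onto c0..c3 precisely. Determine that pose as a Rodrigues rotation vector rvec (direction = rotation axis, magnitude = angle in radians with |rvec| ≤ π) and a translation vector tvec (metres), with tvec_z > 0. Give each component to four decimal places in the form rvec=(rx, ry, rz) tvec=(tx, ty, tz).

Intrinsics K: fx=883.2, fy=801.3, cx=304.8, cy=247.8
Marker side s = 0.113 m; corners in marker frame (Z=0):
  M0 = (-0.0565, +0.0565, 0)
  M1 = (+0.0565, +0.0565, 0)
  M2 = (+0.0565, -0.0565, 0)
  M3 = (-0.0565, -0.0565, 0)
Detected image corners:
  c0 = (354.460344, 354.601446) px
  c1 = (453.118613, 395.998001) px
  c2 = (497.155846, 319.191594) px
  c3 = (391.788845, 276.506131) px
Planar DLT: solve 8×8 A·h = b for H (H[2,2]=1):
  H  [+843.08844 -136.40471 +423.12609]
  H  [+325.21721 +862.72294 +337.56206]
  H  [-0.13862 +0.52670 +1.00000]
B = K⁻¹H; ‖b₁‖=1.106992, ‖b₂‖=1.106992; λ = 2/(‖b₁‖+‖b₂‖) = 0.903349, sign → tz>0 ⇒ λ=+0.903349
r₁ = λ·B[:,0] = (+0.90554,+0.40536,-0.12523); r₂ = λ·B[:,1] = (-0.30372,+0.82546,+0.47579)
r₃ = r₁×r₂ = (+0.29624,-0.39281,+0.87060); SVD([r₁ r₂ r₃]) → R = UVᵀ:
  R  [+0.90554 -0.30372 +0.29624]
  R  [+0.40536 +0.82546 -0.39281]
  R  [-0.12523 +0.47579 +0.87060]
t = (+0.12103, +0.10119, +0.90335) m
tr R = 2.601595; θ = arccos((tr R − 1)/2) = 0.642171 rad = 36.794°
axis k = ((R−Rᵀ)₃₂, (R−Rᵀ)₁₃, (R−Rᵀ)₂₁) / (2 sinθ) = (+0.725124, +0.351843, +0.591948)
rvec = θ·k = (+0.465653, +0.225943, +0.380132)

rvec=(0.4657, 0.2259, 0.3801) tvec=(0.1210, 0.1012, 0.9033)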